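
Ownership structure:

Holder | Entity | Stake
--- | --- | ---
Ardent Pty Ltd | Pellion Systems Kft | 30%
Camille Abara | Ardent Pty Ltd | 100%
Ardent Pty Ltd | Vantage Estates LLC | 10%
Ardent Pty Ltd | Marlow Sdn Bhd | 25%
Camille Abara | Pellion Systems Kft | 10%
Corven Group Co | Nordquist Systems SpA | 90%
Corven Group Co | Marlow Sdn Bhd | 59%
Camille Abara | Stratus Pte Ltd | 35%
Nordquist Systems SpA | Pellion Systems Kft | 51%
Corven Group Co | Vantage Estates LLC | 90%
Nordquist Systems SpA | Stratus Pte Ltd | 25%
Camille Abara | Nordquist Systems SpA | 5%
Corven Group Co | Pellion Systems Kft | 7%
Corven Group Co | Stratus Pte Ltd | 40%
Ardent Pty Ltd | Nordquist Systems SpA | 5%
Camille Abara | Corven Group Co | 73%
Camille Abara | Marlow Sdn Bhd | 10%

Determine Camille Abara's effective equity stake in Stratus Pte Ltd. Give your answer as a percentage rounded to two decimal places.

83.13%

Camille reaches Stratus along 5 paths.
Direct stake: 35% = 35%.
Via Corven: 73% × 40% = 29.2%.
Via Nordquist: 5% × 25% = 1.25%.
Via Ardent → Nordquist: 100% × 5% × 25% = 1.25%.
Via Corven → Nordquist: 73% × 90% × 25% = 16.425%.
Total: 35% + 29.2% + 1.25% + 1.25% + 16.425% = 83.125%.
Rounded: 83.13%.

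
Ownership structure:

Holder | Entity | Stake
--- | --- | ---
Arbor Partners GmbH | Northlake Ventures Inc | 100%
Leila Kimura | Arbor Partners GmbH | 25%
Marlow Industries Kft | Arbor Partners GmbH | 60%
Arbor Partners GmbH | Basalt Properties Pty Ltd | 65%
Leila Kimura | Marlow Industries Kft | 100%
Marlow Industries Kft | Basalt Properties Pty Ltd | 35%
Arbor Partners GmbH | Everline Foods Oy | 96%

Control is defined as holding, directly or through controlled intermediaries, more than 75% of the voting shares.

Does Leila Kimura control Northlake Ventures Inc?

Yes

Leila holds 100% of Marlow, so Leila controls Marlow.
Marlow and Leila together hold 60% + 25% = 85% of Arbor, so Leila controls Arbor.
Arbor holds 100% of Northlake, so Leila controls Northlake.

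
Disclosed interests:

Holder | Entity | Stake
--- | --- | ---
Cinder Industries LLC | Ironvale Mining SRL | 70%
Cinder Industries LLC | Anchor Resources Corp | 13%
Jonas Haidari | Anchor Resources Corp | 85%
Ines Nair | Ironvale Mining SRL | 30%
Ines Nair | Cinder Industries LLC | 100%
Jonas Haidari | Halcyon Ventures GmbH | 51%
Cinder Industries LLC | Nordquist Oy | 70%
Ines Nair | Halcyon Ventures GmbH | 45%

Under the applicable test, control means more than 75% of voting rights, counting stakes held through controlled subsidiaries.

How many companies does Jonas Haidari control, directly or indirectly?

Jonas holds 85% of Anchor, so Jonas controls Anchor.
No other company's threshold is met.
Jonas controls 1 company.

1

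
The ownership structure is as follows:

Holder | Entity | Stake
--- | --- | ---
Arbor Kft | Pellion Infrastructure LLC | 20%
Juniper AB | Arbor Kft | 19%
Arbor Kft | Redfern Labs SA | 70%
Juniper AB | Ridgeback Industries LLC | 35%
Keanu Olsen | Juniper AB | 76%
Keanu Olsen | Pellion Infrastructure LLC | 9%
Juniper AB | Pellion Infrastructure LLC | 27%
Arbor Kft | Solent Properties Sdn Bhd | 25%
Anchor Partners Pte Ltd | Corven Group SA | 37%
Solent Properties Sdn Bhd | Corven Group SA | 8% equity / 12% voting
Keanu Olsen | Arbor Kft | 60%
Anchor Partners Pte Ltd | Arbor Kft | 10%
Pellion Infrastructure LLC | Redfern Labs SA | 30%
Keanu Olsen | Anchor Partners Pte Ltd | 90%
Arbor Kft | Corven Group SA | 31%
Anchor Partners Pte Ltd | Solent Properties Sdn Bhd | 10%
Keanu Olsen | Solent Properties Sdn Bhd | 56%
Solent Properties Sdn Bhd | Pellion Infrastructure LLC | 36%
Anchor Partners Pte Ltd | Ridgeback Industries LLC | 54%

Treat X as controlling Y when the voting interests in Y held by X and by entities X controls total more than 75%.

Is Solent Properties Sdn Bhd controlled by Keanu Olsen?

Keanu holds 90% of Anchor, so Keanu controls Anchor.
Keanu holds 76% of Juniper, so Keanu controls Juniper.
Keanu and Anchor and Juniper together hold 60% + 10% + 19% = 89% of Arbor, so Keanu controls Arbor.
Keanu and Arbor and Anchor together hold 56% + 25% + 10% = 91% of Solent, so Keanu controls Solent.

Yes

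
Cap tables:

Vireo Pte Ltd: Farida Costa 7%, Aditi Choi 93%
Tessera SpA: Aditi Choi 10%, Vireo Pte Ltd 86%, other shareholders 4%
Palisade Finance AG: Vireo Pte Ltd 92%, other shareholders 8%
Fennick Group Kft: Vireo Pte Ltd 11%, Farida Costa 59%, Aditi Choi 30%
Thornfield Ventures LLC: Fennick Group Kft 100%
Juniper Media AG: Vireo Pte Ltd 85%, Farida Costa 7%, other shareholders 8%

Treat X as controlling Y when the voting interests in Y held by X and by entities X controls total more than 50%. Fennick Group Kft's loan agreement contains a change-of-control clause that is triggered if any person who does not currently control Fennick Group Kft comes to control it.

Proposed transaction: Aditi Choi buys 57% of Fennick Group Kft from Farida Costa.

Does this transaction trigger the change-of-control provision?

Yes

The purchase adds only to Aditi's holdings (Farida's stake shrinks), so Aditi is the only person who could newly come to control Fennick.
Aditi holds 93% of Vireo, so Aditi controls Vireo.
Aditi and Vireo together hold 10% + 86% = 96% of Tessera, so Aditi controls Tessera.
Vireo holds 92% of Palisade, so Aditi controls Palisade.
Vireo holds 85% of Juniper, so Aditi controls Juniper.
In Fennick, Aditi's side holds only 11% + 30% = 41%, not > 50%.
So before the transaction, Aditi does not control Fennick.
After the purchase, Aditi's direct stake in Fennick rises to 30% + 57% = 87%, and Farida's stake falls to 2%.
Vireo and Aditi together hold 11% + 87% = 98% of Fennick, so Aditi controls Fennick.
Aditi did not control Fennick before and does after, so the clause is triggered.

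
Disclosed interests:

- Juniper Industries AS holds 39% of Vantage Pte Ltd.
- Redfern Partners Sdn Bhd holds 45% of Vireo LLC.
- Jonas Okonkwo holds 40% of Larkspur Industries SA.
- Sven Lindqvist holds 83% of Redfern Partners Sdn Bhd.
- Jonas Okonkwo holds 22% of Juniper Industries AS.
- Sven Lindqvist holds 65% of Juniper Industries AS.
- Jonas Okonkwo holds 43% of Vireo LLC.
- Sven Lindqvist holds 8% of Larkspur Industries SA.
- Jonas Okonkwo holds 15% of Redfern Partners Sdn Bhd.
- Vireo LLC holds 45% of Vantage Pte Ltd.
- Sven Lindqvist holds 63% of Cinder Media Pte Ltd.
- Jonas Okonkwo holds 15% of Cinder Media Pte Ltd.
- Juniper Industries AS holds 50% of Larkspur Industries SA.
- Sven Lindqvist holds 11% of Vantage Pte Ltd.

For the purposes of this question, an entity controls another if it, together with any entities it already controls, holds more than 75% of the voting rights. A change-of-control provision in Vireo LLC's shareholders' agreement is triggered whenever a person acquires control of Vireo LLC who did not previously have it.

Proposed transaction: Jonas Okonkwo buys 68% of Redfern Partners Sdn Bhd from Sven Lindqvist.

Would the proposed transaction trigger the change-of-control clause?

Yes

The purchase adds only to Jonas's holdings (Sven's stake shrinks), so Jonas is the only person who could newly come to control Vireo.
Jonas's largest direct stake is 43% in Vireo, which does not meet the threshold, so Jonas controls no company.
In Vireo, Jonas's side holds only 43%, not > 75%.
So before the transaction, Jonas does not control Vireo.
After the purchase, Jonas's direct stake in Redfern rises to 15% + 68% = 83%, and Sven's stake falls to 15%.
Jonas holds 83% of Redfern, so Jonas controls Redfern.
Redfern and Jonas together hold 45% + 43% = 88% of Vireo, so Jonas controls Vireo.
Jonas did not control Vireo before and does after, so the clause is triggered.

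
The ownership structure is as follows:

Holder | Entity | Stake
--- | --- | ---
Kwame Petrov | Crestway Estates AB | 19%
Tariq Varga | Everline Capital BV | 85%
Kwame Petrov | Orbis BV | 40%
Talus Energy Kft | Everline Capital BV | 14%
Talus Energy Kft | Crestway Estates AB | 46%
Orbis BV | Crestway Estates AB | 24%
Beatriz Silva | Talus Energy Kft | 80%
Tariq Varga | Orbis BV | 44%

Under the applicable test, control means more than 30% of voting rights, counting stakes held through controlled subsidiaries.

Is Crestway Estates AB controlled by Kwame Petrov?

Yes

Kwame holds 40% of Orbis, so Kwame controls Orbis.
Orbis and Kwame together hold 24% + 19% = 43% of Crestway, so Kwame controls Crestway.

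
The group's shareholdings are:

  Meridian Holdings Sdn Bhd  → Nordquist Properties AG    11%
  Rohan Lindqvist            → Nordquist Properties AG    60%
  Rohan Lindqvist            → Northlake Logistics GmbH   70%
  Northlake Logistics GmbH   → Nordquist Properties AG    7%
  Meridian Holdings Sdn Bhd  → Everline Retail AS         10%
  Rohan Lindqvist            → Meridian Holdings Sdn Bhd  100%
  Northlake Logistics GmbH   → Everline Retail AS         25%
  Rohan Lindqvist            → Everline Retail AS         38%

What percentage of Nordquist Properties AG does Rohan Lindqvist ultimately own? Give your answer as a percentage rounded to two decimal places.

75.90%

Rohan reaches Nordquist along 3 paths.
Direct stake: 60% = 60%.
Via Northlake: 70% × 7% = 4.9%.
Via Meridian: 100% × 11% = 11%.
Total: 60% + 4.9% + 11% = 75.9%.
Rounded: 75.90%.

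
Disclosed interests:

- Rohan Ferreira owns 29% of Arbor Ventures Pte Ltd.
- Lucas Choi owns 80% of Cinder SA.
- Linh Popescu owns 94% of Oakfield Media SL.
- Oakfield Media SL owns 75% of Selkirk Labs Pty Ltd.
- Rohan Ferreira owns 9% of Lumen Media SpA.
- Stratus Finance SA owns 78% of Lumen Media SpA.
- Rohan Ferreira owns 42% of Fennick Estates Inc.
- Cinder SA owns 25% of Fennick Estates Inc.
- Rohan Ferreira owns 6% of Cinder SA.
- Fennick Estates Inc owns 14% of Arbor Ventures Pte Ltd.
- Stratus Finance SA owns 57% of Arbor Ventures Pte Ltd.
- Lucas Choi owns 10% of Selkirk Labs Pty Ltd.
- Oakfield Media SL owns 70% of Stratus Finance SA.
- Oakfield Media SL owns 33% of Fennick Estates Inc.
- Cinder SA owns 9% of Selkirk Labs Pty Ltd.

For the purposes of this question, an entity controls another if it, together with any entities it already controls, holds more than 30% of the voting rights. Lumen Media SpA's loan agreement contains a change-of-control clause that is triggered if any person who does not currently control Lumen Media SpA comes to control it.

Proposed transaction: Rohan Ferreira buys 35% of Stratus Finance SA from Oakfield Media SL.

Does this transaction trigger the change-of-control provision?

The purchase adds only to Rohan's holdings (Oakfield's stake shrinks), so Rohan is the only person who could newly come to control Lumen.
Rohan holds 42% of Fennick, so Rohan controls Fennick.
Rohan and Fennick together hold 29% + 14% = 43% of Arbor, so Rohan controls Arbor.
In Lumen, Rohan's side holds only 9%, not > 30%.
So before the transaction, Rohan does not control Lumen.
After the purchase, Rohan holds 35% of Stratus directly, and Oakfield's stake falls to 35%.
Rohan holds 35% of Stratus, so Rohan controls Stratus.
Stratus and Rohan together hold 78% + 9% = 87% of Lumen, so Rohan controls Lumen.
Rohan did not control Lumen before and does after, so the clause is triggered.

Yes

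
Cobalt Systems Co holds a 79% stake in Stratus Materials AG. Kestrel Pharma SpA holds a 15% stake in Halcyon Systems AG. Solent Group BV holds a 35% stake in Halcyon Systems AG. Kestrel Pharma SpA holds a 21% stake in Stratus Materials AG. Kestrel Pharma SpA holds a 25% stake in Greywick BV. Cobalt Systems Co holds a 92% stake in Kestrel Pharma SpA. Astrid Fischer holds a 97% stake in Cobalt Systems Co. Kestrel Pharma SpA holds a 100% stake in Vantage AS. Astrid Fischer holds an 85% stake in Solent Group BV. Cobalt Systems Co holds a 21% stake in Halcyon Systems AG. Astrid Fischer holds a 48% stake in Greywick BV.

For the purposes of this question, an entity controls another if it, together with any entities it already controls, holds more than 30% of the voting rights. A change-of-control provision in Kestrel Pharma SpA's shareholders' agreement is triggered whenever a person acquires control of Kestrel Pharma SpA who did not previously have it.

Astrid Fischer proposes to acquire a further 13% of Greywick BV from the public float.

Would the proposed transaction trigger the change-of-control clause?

No

The purchase changes only Astrid's holdings, so Astrid is the only person who could newly come to control Kestrel.
Astrid holds 97% of Cobalt, so Astrid controls Cobalt.
Cobalt holds 92% of Kestrel, so Astrid controls Kestrel.
So Astrid already controls Kestrel before the transaction.
After the purchase, Astrid's direct stake in Greywick rises to 48% + 13% = 61%.
Astrid controlled Kestrel already, so this is not a new person acquiring control; every other person's position is unchanged or reduced.
No new person acquires control, so the clause is not triggered.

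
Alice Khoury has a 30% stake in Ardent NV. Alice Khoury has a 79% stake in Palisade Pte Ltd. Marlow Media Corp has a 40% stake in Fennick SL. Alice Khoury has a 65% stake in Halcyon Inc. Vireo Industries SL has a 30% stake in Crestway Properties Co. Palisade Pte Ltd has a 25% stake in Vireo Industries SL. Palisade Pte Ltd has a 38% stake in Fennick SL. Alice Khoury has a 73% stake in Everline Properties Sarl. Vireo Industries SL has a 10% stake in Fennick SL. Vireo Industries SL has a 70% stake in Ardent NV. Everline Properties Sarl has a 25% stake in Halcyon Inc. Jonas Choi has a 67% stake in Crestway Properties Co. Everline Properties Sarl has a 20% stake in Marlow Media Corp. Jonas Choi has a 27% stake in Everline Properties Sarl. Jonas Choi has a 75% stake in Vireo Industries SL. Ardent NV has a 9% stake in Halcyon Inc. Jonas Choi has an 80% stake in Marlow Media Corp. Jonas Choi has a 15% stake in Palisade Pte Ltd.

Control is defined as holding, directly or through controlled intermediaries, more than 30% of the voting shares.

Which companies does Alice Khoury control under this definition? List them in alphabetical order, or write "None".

Everline Properties Sarl, Fennick SL, Halcyon Inc, Palisade Pte Ltd

Alice holds 73% of Everline, so Alice controls Everline.
Alice holds 79% of Palisade, so Alice controls Palisade.
Alice and Everline together hold 65% + 25% = 90% of Halcyon, so Alice controls Halcyon.
Palisade holds 38% of Fennick, so Alice controls Fennick.
No other company's threshold is met.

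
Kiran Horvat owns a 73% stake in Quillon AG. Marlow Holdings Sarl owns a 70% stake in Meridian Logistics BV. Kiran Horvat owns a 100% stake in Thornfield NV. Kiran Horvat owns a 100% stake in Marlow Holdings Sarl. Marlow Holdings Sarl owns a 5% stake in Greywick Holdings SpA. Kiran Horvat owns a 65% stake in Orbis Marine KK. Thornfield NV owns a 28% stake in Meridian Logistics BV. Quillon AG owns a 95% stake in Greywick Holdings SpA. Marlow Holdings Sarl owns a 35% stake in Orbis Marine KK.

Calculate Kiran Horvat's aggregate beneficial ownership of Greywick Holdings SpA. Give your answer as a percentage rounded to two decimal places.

74.35%

Kiran reaches Greywick along 2 paths.
Via Quillon: 73% × 95% = 69.35%.
Via Marlow: 100% × 5% = 5%.
Total: 69.35% + 5% = 74.35%.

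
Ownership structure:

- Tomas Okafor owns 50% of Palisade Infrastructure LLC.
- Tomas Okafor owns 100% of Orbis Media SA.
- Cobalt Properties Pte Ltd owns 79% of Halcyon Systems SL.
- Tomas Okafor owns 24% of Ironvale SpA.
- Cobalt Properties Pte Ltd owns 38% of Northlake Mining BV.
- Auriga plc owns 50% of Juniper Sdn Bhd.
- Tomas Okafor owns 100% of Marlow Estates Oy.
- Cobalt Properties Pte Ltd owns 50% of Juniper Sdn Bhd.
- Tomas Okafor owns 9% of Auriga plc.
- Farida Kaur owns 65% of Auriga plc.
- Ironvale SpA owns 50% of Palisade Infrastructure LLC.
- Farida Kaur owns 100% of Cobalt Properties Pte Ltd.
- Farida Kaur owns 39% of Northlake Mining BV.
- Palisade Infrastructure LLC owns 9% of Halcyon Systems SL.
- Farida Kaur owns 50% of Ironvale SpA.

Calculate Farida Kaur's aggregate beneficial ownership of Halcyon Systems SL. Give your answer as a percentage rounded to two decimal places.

81.25%

Farida reaches Halcyon along 2 paths.
Via Ironvale → Palisade: 50% × 50% × 9% = 2.25%.
Via Cobalt: 100% × 79% = 79%.
Total: 2.25% + 79% = 81.25%.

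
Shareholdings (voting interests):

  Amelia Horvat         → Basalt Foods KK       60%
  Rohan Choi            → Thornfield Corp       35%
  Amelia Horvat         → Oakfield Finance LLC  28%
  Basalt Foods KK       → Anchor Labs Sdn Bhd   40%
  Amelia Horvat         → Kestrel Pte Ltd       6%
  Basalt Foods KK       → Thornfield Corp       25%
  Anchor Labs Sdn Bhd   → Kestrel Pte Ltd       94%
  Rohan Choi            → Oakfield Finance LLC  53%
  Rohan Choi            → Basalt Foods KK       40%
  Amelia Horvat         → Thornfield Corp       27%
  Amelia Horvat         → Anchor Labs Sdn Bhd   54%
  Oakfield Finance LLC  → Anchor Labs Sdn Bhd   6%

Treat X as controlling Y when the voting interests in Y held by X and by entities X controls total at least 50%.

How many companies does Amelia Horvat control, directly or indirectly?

Amelia holds 60% of Basalt, so Amelia controls Basalt.
Amelia and Basalt together hold 54% + 40% = 94% of Anchor, so Amelia controls Anchor.
Anchor and Amelia together hold 94% + 6% = 100% of Kestrel, so Amelia controls Kestrel.
Amelia and Basalt together hold 27% + 25% = 52% of Thornfield, so Amelia controls Thornfield.
No other company's threshold is met.
Amelia controls 4 companies.

4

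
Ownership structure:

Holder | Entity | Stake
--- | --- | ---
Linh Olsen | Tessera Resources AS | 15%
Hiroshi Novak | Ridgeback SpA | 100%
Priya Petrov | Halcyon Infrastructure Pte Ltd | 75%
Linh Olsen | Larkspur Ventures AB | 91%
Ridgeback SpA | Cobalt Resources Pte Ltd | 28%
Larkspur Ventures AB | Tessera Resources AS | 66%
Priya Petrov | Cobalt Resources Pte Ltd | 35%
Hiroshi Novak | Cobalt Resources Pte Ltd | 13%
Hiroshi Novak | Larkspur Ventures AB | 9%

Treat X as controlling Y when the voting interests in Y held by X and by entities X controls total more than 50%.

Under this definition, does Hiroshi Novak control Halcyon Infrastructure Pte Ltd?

Hiroshi holds 100% of Ridgeback, so Hiroshi controls Ridgeback.
Neither Hiroshi nor any entity Hiroshi controls holds any voting interest in Halcyon.
So Hiroshi does not control Halcyon.

No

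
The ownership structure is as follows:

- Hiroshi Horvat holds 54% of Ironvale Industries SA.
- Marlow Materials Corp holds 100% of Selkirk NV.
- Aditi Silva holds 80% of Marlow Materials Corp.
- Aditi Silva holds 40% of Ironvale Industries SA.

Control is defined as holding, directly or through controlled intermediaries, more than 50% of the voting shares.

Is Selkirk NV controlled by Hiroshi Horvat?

Hiroshi holds 54% of Ironvale, so Hiroshi controls Ironvale.
Neither Hiroshi nor any entity Hiroshi controls holds any voting interest in Selkirk.
So Hiroshi does not control Selkirk.

No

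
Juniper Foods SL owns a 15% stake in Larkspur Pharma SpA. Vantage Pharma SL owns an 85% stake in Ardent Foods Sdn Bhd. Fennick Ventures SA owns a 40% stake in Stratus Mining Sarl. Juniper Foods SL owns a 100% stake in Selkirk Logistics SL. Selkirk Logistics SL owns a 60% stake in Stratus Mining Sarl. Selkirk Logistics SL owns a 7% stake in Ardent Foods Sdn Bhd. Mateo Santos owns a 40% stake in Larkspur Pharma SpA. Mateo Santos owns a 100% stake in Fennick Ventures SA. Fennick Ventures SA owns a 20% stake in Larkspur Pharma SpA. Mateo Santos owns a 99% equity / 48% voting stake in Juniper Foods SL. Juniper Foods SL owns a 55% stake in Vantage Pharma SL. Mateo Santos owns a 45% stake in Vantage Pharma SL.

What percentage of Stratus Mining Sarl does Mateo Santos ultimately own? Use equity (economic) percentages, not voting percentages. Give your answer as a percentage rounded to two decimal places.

99.40%

Mateo reaches Stratus along 2 paths.
Via Juniper → Selkirk: 99% × 100% × 60% = 59.4%.
Via Fennick: 100% × 40% = 40%.
Total: 59.4% + 40% = 99.4%.
Rounded: 99.40%.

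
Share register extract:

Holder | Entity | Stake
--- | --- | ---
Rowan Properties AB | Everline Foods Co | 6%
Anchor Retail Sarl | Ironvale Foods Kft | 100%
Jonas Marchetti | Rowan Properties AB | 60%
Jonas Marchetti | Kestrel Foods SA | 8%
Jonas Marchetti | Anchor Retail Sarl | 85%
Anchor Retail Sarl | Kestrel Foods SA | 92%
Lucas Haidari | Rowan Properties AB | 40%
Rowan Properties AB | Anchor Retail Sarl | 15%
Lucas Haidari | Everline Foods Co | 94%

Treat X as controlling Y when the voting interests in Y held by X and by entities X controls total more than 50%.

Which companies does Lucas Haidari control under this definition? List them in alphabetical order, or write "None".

Lucas holds 94% of Everline, so Lucas controls Everline.
No other company's threshold is met.

Everline Foods Co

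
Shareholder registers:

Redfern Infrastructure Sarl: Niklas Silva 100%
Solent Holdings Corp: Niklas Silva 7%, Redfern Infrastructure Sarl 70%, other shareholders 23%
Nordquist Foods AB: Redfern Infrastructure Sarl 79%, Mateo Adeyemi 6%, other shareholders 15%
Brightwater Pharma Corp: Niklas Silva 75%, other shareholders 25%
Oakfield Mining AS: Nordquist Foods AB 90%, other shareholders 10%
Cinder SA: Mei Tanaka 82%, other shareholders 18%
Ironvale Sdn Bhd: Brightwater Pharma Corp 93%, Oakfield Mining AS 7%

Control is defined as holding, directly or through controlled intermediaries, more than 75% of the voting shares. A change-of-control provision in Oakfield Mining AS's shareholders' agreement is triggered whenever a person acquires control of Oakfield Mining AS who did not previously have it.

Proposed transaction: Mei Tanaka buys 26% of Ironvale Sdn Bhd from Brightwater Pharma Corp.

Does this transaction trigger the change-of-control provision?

The purchase adds only to Mei's holdings (Brightwater's stake shrinks), so Mei is the only person who could newly come to control Oakfield.
Mei holds 82% of Cinder, so Mei controls Cinder.
Neither Mei nor any entity Mei controls holds any voting interest in Oakfield.
So before the transaction, Mei does not control Oakfield.
After the purchase, Mei holds 26% of Ironvale directly, and Brightwater's stake falls to 67%.
Mei's side now holds 26% of Ironvale, not > 75%, so Mei still does not control Ironvale.
After the transaction, neither Mei nor any entity Mei controls holds a voting interest in Oakfield, so Mei still does not control it.
No new person acquires control, so the clause is not triggered.

No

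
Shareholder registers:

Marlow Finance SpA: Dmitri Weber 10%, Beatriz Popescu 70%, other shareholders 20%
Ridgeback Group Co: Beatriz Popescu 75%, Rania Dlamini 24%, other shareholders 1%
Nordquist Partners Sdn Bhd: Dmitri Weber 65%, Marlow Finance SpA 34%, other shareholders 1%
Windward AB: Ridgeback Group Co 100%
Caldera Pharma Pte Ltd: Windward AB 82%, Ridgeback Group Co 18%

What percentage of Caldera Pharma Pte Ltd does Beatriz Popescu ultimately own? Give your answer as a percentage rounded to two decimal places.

Beatriz reaches Caldera along 2 paths.
Via Ridgeback → Windward: 75% × 100% × 82% = 61.5%.
Via Ridgeback: 75% × 18% = 13.5%.
Total: 61.5% + 13.5% = 75%.
Rounded: 75.00%.

75.00%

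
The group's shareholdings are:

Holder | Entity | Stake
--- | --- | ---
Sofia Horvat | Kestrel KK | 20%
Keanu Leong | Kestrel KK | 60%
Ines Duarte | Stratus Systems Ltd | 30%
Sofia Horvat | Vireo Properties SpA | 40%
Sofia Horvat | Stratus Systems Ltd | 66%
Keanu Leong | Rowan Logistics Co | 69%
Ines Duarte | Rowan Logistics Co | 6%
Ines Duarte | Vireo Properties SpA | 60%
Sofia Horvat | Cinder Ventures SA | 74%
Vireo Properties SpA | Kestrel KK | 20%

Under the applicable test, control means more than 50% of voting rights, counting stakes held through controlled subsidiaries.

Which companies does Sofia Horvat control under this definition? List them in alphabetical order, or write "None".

Sofia holds 74% of Cinder, so Sofia controls Cinder.
Sofia holds 66% of Stratus, so Sofia controls Stratus.
No other company's threshold is met.

Cinder Ventures SA, Stratus Systems Ltd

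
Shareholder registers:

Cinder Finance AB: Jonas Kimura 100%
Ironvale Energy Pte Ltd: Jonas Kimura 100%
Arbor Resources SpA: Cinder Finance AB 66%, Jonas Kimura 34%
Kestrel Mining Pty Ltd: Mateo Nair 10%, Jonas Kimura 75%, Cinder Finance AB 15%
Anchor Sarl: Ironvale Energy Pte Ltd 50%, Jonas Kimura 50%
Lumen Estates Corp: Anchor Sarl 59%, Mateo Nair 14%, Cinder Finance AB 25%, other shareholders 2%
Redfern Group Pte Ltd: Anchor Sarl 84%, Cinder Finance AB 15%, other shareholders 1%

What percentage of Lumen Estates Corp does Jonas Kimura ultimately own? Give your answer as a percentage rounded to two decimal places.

Jonas reaches Lumen along 3 paths.
Via Ironvale → Anchor: 100% × 50% × 59% = 29.5%.
Via Anchor: 50% × 59% = 29.5%.
Via Cinder: 100% × 25% = 25%.
Total: 29.5% + 29.5% + 25% = 84%.
Rounded: 84.00%.

84.00%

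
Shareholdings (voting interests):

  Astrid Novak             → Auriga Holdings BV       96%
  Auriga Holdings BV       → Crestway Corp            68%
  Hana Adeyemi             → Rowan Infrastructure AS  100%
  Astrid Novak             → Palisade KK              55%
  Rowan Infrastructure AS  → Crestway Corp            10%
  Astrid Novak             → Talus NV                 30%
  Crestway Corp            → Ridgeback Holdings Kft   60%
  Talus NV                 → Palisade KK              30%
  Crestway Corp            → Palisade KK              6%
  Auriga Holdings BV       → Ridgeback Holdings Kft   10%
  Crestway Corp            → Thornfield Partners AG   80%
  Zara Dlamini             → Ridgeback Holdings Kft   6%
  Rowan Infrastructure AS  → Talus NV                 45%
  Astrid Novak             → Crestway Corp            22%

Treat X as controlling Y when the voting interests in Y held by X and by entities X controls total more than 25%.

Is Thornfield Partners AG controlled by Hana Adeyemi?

Hana holds 100% of Rowan, so Hana controls Rowan.
Rowan holds 45% of Talus, so Hana controls Talus.
Talus holds 30% of Palisade, so Hana controls Palisade.
Neither Hana nor any entity Hana controls holds any voting interest in Thornfield.
So Hana does not control Thornfield.

No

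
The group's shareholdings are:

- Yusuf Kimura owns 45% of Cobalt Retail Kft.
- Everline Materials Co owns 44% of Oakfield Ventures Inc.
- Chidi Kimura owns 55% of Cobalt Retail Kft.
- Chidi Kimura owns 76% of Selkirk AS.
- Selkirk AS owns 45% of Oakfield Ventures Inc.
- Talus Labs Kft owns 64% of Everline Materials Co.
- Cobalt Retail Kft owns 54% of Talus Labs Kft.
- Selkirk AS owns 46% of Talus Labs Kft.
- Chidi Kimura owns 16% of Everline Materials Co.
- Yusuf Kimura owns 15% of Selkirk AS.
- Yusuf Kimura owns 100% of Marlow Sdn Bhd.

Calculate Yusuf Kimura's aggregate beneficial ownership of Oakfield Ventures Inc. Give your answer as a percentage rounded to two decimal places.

Yusuf reaches Oakfield along 3 paths.
Via Selkirk → Talus → Everline: 15% × 46% × 64% × 44% = 1.94304%.
Via Cobalt → Talus → Everline: 45% × 54% × 64% × 44% = 6.84288%.
Via Selkirk: 15% × 45% = 6.75%.
Total: 1.94304% + 6.84288% + 6.75% = 15.53592%.
Rounded: 15.54%.

15.54%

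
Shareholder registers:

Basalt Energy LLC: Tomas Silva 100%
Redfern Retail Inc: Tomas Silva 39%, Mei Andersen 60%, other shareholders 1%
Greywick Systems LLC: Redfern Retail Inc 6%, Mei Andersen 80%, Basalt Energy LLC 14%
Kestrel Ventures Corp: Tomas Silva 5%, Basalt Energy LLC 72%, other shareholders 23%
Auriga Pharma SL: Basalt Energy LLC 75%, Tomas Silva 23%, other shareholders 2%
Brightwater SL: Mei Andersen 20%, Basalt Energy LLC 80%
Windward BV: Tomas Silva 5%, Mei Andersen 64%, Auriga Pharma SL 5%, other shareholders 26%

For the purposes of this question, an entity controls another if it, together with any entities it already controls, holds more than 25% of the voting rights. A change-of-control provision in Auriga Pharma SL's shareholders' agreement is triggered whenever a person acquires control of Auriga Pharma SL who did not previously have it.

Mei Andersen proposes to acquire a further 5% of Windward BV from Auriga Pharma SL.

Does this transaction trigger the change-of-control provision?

No

The purchase adds only to Mei's holdings (Auriga's stake shrinks), so Mei is the only person who could newly come to control Auriga.
Mei holds 60% of Redfern, so Mei controls Redfern.
Redfern and Mei together hold 6% + 80% = 86% of Greywick, so Mei controls Greywick.
Mei holds 64% of Windward, so Mei controls Windward.
Neither Mei nor any entity Mei controls holds any voting interest in Auriga.
So before the transaction, Mei does not control Auriga.
After the purchase, Mei's direct stake in Windward rises to 64% + 5% = 69%, and Auriga's stake falls to 0%.
Mei holds 69% of Windward, so Mei controls Windward.
After the transaction, neither Mei nor any entity Mei controls holds a voting interest in Auriga, so Mei still does not control it.
No new person acquires control, so the clause is not triggered.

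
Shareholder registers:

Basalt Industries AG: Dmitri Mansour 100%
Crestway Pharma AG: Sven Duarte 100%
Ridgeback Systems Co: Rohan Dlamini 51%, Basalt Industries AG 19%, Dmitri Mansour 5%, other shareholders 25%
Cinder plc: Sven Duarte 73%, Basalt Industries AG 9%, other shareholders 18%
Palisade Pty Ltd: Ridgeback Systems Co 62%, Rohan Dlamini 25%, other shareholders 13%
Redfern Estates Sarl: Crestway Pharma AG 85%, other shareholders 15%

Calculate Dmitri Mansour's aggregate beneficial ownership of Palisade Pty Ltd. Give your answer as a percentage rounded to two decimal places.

Dmitri reaches Palisade along 2 paths.
Via Basalt → Ridgeback: 100% × 19% × 62% = 11.78%.
Via Ridgeback: 5% × 62% = 3.1%.
Total: 11.78% + 3.1% = 14.88%.

14.88%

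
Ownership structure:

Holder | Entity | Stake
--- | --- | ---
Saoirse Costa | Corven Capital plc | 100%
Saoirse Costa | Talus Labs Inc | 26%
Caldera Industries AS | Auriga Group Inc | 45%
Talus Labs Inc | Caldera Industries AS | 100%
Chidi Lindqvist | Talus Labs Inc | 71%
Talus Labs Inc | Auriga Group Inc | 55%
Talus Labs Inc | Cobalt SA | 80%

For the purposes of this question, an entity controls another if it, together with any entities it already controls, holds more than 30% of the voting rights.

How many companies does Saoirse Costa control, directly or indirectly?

1

Saoirse holds 100% of Corven, so Saoirse controls Corven.
No other company's threshold is met.
Saoirse controls 1 company.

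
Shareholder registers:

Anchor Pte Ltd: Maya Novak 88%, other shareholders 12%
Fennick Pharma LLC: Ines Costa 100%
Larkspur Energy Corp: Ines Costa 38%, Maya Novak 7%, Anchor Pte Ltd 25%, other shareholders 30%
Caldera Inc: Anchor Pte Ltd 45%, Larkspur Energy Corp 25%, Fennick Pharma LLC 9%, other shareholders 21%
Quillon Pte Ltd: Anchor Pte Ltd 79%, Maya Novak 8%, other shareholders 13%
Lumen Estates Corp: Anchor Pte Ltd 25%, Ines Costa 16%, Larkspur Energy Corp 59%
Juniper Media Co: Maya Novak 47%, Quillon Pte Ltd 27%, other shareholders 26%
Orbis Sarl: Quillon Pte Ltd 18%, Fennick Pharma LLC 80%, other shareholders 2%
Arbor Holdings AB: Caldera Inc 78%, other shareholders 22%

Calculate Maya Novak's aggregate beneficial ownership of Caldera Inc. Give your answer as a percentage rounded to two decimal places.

Maya reaches Caldera along 3 paths.
Via Anchor: 88% × 45% = 39.6%.
Via Larkspur: 7% × 25% = 1.75%.
Via Anchor → Larkspur: 88% × 25% × 25% = 5.5%.
Total: 39.6% + 1.75% + 5.5% = 46.85%.

46.85%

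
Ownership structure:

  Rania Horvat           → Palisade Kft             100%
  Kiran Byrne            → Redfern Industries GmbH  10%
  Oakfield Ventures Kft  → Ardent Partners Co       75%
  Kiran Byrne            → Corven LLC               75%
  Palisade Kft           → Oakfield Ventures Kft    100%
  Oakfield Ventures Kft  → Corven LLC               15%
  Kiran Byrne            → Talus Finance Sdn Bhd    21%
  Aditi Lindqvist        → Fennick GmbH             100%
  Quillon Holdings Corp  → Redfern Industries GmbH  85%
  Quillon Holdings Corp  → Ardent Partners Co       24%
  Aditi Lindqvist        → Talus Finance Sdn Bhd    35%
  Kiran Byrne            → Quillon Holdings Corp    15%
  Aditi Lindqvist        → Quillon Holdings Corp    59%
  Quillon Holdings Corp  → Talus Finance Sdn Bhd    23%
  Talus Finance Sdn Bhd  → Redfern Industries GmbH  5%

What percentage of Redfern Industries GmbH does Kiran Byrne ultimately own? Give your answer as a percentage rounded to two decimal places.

23.97%

Kiran reaches Redfern along 4 paths.
Via Talus: 21% × 5% = 1.05%.
Via Quillon → Talus: 15% × 23% × 5% = 0.1725%.
Via Quillon: 15% × 85% = 12.75%.
Direct stake: 10% = 10%.
Total: 1.05% + 0.1725% + 12.75% + 10% = 23.9725%.
Rounded: 23.97%.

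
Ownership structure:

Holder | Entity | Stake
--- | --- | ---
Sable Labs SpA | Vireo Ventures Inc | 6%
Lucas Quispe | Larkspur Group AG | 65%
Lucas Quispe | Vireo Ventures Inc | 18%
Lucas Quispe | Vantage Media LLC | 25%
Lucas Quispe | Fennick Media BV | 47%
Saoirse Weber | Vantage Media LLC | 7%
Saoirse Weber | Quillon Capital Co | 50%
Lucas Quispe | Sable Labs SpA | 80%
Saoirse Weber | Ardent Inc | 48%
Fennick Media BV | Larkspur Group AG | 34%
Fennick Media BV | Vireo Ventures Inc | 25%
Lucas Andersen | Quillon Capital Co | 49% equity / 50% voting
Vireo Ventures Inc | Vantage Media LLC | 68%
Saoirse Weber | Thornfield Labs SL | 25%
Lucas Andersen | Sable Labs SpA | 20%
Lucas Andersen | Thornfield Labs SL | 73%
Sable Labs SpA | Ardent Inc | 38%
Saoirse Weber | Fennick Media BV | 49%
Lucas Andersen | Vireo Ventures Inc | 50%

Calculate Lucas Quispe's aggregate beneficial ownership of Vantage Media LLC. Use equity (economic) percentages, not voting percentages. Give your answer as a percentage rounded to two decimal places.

Lucas Quispe reaches Vantage along 4 paths.
Via Fennick → Vireo: 47% × 25% × 68% = 7.99%.
Via Vireo: 18% × 68% = 12.24%.
Via Sable → Vireo: 80% × 6% × 68% = 3.264%.
Direct stake: 25% = 25%.
Total: 7.99% + 12.24% + 3.264% + 25% = 48.494%.
Rounded: 48.49%.

48.49%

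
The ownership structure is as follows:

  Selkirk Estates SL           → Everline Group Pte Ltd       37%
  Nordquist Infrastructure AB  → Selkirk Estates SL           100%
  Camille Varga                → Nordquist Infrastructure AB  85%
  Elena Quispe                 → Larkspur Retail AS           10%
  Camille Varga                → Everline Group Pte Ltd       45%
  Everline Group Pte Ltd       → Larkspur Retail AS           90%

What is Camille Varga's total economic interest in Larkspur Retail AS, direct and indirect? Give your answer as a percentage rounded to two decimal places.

68.81%

Camille reaches Larkspur along 2 paths.
Via Everline: 45% × 90% = 40.5%.
Via Nordquist → Selkirk → Everline: 85% × 100% × 37% × 90% = 28.305%.
Total: 40.5% + 28.305% = 68.805%.
Rounded: 68.81%.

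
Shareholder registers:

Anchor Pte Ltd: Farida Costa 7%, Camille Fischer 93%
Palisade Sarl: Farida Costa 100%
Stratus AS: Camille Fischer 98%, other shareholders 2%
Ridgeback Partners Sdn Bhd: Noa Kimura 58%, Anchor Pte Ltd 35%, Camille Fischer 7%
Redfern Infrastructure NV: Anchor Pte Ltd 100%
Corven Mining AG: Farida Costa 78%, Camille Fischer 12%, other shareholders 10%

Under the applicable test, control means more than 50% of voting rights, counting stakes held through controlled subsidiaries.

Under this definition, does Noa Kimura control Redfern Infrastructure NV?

Noa holds 58% of Ridgeback, so Noa controls Ridgeback.
Neither Noa nor any entity Noa controls holds any voting interest in Redfern.
So Noa does not control Redfern.

No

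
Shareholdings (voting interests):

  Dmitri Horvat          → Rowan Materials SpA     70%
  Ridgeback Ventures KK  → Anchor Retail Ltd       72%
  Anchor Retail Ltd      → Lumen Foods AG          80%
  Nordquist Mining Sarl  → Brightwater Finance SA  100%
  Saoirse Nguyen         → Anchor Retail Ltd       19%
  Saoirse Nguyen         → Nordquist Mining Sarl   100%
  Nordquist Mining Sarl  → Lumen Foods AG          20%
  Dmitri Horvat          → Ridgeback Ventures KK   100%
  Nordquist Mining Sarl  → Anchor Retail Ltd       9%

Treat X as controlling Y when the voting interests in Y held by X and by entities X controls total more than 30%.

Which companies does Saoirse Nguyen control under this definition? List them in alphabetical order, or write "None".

Saoirse holds 100% of Nordquist, so Saoirse controls Nordquist.
Nordquist holds 100% of Brightwater, so Saoirse controls Brightwater.
No other company's threshold is met.

Brightwater Finance SA, Nordquist Mining Sarl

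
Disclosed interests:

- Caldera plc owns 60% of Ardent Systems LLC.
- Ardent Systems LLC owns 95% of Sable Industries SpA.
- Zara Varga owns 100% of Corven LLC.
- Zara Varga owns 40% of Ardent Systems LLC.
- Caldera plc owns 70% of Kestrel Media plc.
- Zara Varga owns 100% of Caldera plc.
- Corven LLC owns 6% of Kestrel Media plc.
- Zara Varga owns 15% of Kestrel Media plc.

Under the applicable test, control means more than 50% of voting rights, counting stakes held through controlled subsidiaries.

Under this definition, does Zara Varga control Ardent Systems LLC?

Yes

Zara holds 100% of Caldera, so Zara controls Caldera.
Zara and Caldera together hold 40% + 60% = 100% of Ardent, so Zara controls Ardent.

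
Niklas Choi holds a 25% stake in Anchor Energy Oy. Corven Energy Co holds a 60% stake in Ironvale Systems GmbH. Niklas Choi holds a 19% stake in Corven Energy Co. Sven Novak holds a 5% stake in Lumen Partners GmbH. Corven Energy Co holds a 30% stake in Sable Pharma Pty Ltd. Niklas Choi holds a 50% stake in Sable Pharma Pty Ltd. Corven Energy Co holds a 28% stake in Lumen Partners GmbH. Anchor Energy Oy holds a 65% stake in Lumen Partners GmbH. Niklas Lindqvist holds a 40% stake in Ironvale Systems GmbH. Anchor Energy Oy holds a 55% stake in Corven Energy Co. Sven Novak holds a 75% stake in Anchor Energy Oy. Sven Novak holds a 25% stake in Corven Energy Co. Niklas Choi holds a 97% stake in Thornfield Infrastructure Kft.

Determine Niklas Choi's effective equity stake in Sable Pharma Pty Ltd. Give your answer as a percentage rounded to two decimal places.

59.83%

Niklas Choi reaches Sable along 3 paths.
Via Corven: 19% × 30% = 5.7%.
Via Anchor → Corven: 25% × 55% × 30% = 4.125%.
Direct stake: 50% = 50%.
Total: 5.7% + 4.125% + 50% = 59.825%.
Rounded: 59.83%.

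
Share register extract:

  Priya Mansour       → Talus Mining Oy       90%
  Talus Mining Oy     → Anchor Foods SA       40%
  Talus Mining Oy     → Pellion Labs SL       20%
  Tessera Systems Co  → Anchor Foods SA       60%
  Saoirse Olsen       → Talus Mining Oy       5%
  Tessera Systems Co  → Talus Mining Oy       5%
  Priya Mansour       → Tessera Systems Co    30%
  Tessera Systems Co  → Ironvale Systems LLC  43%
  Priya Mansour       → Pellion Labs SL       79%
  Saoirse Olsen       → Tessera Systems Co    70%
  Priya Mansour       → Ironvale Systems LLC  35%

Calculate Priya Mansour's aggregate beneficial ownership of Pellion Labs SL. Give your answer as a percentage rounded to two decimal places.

Priya reaches Pellion along 3 paths.
Via Tessera → Talus: 30% × 5% × 20% = 0.3%.
Via Talus: 90% × 20% = 18%.
Direct stake: 79% = 79%.
Total: 0.3% + 18% + 79% = 97.3%.
Rounded: 97.30%.

97.30%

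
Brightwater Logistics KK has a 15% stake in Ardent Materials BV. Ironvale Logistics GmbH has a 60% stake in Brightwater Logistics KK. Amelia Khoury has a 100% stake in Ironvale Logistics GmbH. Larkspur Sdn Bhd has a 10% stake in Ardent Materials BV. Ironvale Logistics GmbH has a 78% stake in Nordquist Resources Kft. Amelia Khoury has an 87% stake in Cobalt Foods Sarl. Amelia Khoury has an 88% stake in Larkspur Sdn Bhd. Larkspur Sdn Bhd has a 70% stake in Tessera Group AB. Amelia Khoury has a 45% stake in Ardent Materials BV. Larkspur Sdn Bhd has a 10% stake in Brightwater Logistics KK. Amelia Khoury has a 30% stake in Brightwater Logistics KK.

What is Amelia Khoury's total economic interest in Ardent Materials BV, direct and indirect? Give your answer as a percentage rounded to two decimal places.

Amelia reaches Ardent along 5 paths.
Direct stake: 45% = 45%.
Via Brightwater: 30% × 15% = 4.5%.
Via Ironvale → Brightwater: 100% × 60% × 15% = 9%.
Via Larkspur → Brightwater: 88% × 10% × 15% = 1.32%.
Via Larkspur: 88% × 10% = 8.8%.
Total: 45% + 4.5% + 9% + 1.32% + 8.8% = 68.62%.

68.62%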